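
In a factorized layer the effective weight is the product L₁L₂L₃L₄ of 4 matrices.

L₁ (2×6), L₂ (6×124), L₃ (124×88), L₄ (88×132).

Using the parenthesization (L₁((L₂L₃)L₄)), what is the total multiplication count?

(L₂L₃): 6×124 by 124×88 → 6×88, cost 6·124·88 = 65472
((L₂L₃)L₄): 6×88 by 88×132 → 6×132, cost 6·88·132 = 69696; cumulative 135168
(L₁((L₂L₃)L₄)): 2×6 by 6×132 → 2×132, cost 2·6·132 = 1584; cumulative 136752
Total: 136752 scalar multiplications.

136752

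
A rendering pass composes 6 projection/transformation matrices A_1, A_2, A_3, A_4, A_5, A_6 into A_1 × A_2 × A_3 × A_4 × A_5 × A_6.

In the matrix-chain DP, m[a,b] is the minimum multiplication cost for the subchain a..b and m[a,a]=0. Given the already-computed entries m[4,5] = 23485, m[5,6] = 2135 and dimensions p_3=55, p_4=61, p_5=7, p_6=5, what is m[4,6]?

18910

m[4,6] = min over k∈[4,5] of m[4,k]+m[k+1,6]+p_{3}·p_k·p_{6}.
k=4: 0 + 2135 + 55·61·5 = 18910; k=5: 23485 + 0 + 55·7·5 = 25410.
Minimum: 18910 at k=4.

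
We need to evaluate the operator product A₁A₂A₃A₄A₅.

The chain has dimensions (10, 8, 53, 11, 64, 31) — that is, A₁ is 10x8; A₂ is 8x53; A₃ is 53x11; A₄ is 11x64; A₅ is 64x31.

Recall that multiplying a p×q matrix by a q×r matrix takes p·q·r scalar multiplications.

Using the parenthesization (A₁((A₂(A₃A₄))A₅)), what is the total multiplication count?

82800

(A₃A₄): 53×11 by 11×64 → 53×64, cost 53·11·64 = 37312
(A₂(A₃A₄)): 8×53 by 53×64 → 8×64, cost 8·53·64 = 27136; cumulative 64448
((A₂(A₃A₄))A₅): 8×64 by 64×31 → 8×31, cost 8·64·31 = 15872; cumulative 80320
(A₁((A₂(A₃A₄))A₅)): 10×8 by 8×31 → 10×31, cost 10·8·31 = 2480; cumulative 82800
Total: 82800 scalar multiplications.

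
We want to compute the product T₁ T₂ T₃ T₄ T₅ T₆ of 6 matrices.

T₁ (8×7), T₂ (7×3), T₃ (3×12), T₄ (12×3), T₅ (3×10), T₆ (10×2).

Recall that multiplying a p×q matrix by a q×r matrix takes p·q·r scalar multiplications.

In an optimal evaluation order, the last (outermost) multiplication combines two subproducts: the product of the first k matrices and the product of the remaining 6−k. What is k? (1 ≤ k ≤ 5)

Adjacent pairs: T₁T₂ = 8·7·3 = 168; T₂T₃ = 7·3·12 = 252; T₃T₄ = 3·12·3 = 108; T₄T₅ = 12·3·10 = 360; T₅T₆ = 3·10·2 = 60.
Length 3: T₁..T₃: k=1: 0+252+8·7·12=924; k=2: 168+0+8·3·12=456 → min 456 | T₂..T₄: k=2: 0+108+7·3·3=171; k=3: 252+0+7·12·3=504 → min 171 | T₃..T₅: k=3: 0+360+3·12·10=720; k=4: 108+0+3·3·10=198 → min 198 | T₄..T₆: k=4: 0+60+12·3·2=132; k=5: 360+0+12·10·2=600 → min 132.
Length 4: T₁..T₄: k=1: 0+171+8·7·3=339; k=2: 168+108+8·3·3=348; k=3: 456+0+8·12·3=744 → min 339 | T₂..T₅: k=2: 0+198+7·3·10=408; k=3: 252+360+7·12·10=1452; k=4: 171+0+7·3·10=381 → min 381 | T₃..T₆: k=3: 0+132+3·12·2=204; k=4: 108+60+3·3·2=186; k=5: 198+0+3·10·2=258 → min 186.
Length 5: T₁..T₅: k=1: 0+381+8·7·10=941; k=2: 168+198+8·3·10=606; k=3: 456+360+8·12·10=1776; k=4: 339+0+8·3·10=579 → min 579 | T₂..T₆: k=2: 0+186+7·3·2=228; k=3: 252+132+7·12·2=552; k=4: 171+60+7·3·2=273; k=5: 381+0+7·10·2=521 → min 228.
Top-level splits: k=1: (T₁..T₁)·(T₂..T₆) → 0+228+8·7·2 = 340; k=2: (T₁..T₂)·(T₃..T₆) → 168+186+8·3·2 = 402; k=3: (T₁..T₃)·(T₄..T₆) → 456+132+8·12·2 = 780; k=4: (T₁..T₄)·(T₅..T₆) → 339+60+8·3·2 = 447; k=5: (T₁..T₅)·(T₆..T₆) → 579+0+8·10·2 = 739.
Best split is after T₁, i.e. k = 1.

1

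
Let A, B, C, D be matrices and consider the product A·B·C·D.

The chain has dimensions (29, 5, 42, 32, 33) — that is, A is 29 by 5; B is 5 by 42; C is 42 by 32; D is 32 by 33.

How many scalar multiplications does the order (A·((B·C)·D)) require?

16785

(B·C): 5×42 by 42×32 → 5×32, cost 5·42·32 = 6720
((B·C)·D): 5×32 by 32×33 → 5×33, cost 5·32·33 = 5280; cumulative 12000
(A·((B·C)·D)): 29×5 by 5×33 → 29×33, cost 29·5·33 = 4785; cumulative 16785
Total: 16785 scalar multiplications.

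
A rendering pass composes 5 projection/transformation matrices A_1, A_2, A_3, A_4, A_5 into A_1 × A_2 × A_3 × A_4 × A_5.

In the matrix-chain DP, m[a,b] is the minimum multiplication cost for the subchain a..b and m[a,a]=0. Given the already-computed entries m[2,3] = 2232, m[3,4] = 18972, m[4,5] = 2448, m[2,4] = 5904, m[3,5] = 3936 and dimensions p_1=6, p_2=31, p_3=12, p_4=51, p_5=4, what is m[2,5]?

4680

m[2,5] = min over k∈[2,4] of m[2,k]+m[k+1,5]+p_{1}·p_k·p_{5}.
k=2: 0 + 3936 + 6·31·4 = 4680; k=3: 2232 + 2448 + 6·12·4 = 4968; k=4: 5904 + 0 + 6·51·4 = 7128.
Minimum: 4680 at k=2.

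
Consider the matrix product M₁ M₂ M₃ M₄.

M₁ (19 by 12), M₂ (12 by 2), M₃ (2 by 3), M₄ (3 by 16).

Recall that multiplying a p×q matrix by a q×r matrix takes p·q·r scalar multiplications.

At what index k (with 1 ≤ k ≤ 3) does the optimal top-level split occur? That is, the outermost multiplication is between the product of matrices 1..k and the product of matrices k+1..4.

2

Adjacent pairs: M₁M₂ = 19·12·2 = 456; M₂M₃ = 12·2·3 = 72; M₃M₄ = 2·3·16 = 96.
Length 3: M₁..M₃: k=1: 0+72+19·12·3=756; k=2: 456+0+19·2·3=570 → min 570 | M₂..M₄: k=2: 0+96+12·2·16=480; k=3: 72+0+12·3·16=648 → min 480.
Top-level splits: k=1: (M₁..M₁)·(M₂..M₄) → 0+480+19·12·16 = 4128; k=2: (M₁..M₂)·(M₃..M₄) → 456+96+19·2·16 = 1160; k=3: (M₁..M₃)·(M₄..M₄) → 570+0+19·3·16 = 1482.
Best split is after M₂, i.e. k = 2.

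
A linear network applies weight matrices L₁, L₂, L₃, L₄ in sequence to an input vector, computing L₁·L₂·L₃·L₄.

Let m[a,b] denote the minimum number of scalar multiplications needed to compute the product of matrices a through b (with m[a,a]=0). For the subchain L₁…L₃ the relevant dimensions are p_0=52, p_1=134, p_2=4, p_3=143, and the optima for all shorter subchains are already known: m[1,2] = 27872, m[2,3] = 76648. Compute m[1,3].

m[1,3] = min over k∈[1,2] of m[1,k]+m[k+1,3]+p_{0}·p_k·p_{3}.
k=1: 0 + 76648 + 52·134·143 = 1073072; k=2: 27872 + 0 + 52·4·143 = 57616.
Minimum: 57616 at k=2.

57616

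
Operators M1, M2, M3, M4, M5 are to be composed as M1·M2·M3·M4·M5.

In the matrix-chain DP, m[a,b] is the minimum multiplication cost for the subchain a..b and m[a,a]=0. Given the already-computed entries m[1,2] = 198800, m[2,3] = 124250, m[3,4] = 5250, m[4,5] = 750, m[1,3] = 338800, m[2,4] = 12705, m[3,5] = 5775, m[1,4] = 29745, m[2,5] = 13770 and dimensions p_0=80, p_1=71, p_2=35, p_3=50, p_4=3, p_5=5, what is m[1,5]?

30945

m[1,5] = min over k∈[1,4] of m[1,k]+m[k+1,5]+p_{0}·p_k·p_{5}.
k=1: 0 + 13770 + 80·71·5 = 42170; k=2: 198800 + 5775 + 80·35·5 = 218575; k=3: 338800 + 750 + 80·50·5 = 359550; k=4: 29745 + 0 + 80·3·5 = 30945.
Minimum: 30945 at k=4.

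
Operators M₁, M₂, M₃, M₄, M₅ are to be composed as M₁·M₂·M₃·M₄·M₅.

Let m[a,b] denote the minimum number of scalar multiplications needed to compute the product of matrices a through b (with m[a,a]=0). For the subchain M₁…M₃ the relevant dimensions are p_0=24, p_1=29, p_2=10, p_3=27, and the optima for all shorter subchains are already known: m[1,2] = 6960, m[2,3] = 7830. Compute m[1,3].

m[1,3] = min over k∈[1,2] of m[1,k]+m[k+1,3]+p_{0}·p_k·p_{3}.
k=1: 0 + 7830 + 24·29·27 = 26622; k=2: 6960 + 0 + 24·10·27 = 13440.
Minimum: 13440 at k=2.

13440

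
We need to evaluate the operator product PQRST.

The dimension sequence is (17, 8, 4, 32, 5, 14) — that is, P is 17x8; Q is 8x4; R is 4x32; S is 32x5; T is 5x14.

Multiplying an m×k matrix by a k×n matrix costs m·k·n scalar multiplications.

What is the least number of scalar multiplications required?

2416

Adjacent pairs: PQ = 17·8·4 = 544; QR = 8·4·32 = 1024; RS = 4·32·5 = 640; ST = 32·5·14 = 2240.
Length 3: P..R: k=1: 0+1024+17·8·32=5376; k=2: 544+0+17·4·32=2720 → min 2720 | Q..S: k=2: 0+640+8·4·5=800; k=3: 1024+0+8·32·5=2304 → min 800 | R..T: k=3: 0+2240+4·32·14=4032; k=4: 640+0+4·5·14=920 → min 920.
Length 4: P..S: k=1: 0+800+17·8·5=1480; k=2: 544+640+17·4·5=1524; k=3: 2720+0+17·32·5=5440 → min 1480 | Q..T: k=2: 0+920+8·4·14=1368; k=3: 1024+2240+8·32·14=6848; k=4: 800+0+8·5·14=1360 → min 1360.
Length 5: P..T: k=1: 0+1360+17·8·14=3264; k=2: 544+920+17·4·14=2416; k=3: 2720+2240+17·32·14=12576; k=4: 1480+0+17·5·14=2670 → min 2416.
Optimal order: ((PQ)((RS)T)) with cost 2416.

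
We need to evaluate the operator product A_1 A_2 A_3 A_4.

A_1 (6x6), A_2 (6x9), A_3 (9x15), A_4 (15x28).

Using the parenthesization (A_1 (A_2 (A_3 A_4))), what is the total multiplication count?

6300

(A_3 A_4): 9×15 by 15×28 → 9×28, cost 9·15·28 = 3780
(A_2 (A_3 A_4)): 6×9 by 9×28 → 6×28, cost 6·9·28 = 1512; cumulative 5292
(A_1 (A_2 (A_3 A_4))): 6×6 by 6×28 → 6×28, cost 6·6·28 = 1008; cumulative 6300
Total: 6300 scalar multiplications.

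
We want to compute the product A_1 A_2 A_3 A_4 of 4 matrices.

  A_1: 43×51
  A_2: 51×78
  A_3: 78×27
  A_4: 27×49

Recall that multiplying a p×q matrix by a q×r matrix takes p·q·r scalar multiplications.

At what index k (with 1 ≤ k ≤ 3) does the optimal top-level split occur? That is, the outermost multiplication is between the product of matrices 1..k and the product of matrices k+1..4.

Adjacent pairs: A_1A_2 = 43·51·78 = 171054; A_2A_3 = 51·78·27 = 107406; A_3A_4 = 78·27·49 = 103194.
Length 3: A_1..A_3: k=1: 0+107406+43·51·27=166617; k=2: 171054+0+43·78·27=261612 → min 166617 | A_2..A_4: k=2: 0+103194+51·78·49=298116; k=3: 107406+0+51·27·49=174879 → min 174879.
Top-level splits: k=1: (A_1..A_1)·(A_2..A_4) → 0+174879+43·51·49 = 282336; k=2: (A_1..A_2)·(A_3..A_4) → 171054+103194+43·78·49 = 438594; k=3: (A_1..A_3)·(A_4..A_4) → 166617+0+43·27·49 = 223506.
Best split is after A_3, i.e. k = 3.

3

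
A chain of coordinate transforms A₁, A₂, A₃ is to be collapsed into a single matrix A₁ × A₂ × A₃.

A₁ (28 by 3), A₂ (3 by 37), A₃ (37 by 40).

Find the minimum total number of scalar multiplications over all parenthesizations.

Order (A₁ × (A₂ × A₃)): (A₂ × A₃): 3×37 by 37×40 → 3×40, cost 3·37·40 = 4440; (A₁ × (A₂ × A₃)): 28×3 by 3×40 → 28×40, cost 28·3·40 = 3360; cumulative 7800. Total 7800.
Order ((A₁ × A₂) × A₃): (A₁ × A₂): 28×3 by 3×37 → 28×37, cost 28·3·37 = 3108; ((A₁ × A₂) × A₃): 28×37 by 37×40 → 28×40, cost 28·37·40 = 41440; cumulative 44548. Total 44548.
Minimum: 7800.

7800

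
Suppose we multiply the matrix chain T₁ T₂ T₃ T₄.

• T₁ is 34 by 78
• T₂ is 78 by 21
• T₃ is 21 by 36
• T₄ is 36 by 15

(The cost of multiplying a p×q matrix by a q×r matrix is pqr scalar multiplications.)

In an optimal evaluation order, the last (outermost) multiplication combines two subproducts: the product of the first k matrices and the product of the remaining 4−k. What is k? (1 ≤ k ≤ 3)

Adjacent pairs: T₁T₂ = 34·78·21 = 55692; T₂T₃ = 78·21·36 = 58968; T₃T₄ = 21·36·15 = 11340.
Length 3: T₁..T₃: k=1: 0+58968+34·78·36=154440; k=2: 55692+0+34·21·36=81396 → min 81396 | T₂..T₄: k=2: 0+11340+78·21·15=35910; k=3: 58968+0+78·36·15=101088 → min 35910.
Top-level splits: k=1: (T₁..T₁)·(T₂..T₄) → 0+35910+34·78·15 = 75690; k=2: (T₁..T₂)·(T₃..T₄) → 55692+11340+34·21·15 = 77742; k=3: (T₁..T₃)·(T₄..T₄) → 81396+0+34·36·15 = 99756.
Best split is after T₁, i.e. k = 1.

1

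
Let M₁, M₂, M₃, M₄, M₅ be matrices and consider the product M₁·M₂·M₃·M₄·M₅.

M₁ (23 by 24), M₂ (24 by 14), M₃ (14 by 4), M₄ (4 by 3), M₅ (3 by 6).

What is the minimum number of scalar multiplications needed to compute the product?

Adjacent pairs: M₁M₂ = 23·24·14 = 7728; M₂M₃ = 24·14·4 = 1344; M₃M₄ = 14·4·3 = 168; M₄M₅ = 4·3·6 = 72.
Length 3: M₁..M₃: k=1: 0+1344+23·24·4=3552; k=2: 7728+0+23·14·4=9016 → min 3552 | M₂..M₄: k=2: 0+168+24·14·3=1176; k=3: 1344+0+24·4·3=1632 → min 1176 | M₃..M₅: k=3: 0+72+14·4·6=408; k=4: 168+0+14·3·6=420 → min 408.
Length 4: M₁..M₄: k=1: 0+1176+23·24·3=2832; k=2: 7728+168+23·14·3=8862; k=3: 3552+0+23·4·3=3828 → min 2832 | M₂..M₅: k=2: 0+408+24·14·6=2424; k=3: 1344+72+24·4·6=1992; k=4: 1176+0+24·3·6=1608 → min 1608.
Length 5: M₁..M₅: k=1: 0+1608+23·24·6=4920; k=2: 7728+408+23·14·6=10068; k=3: 3552+72+23·4·6=4176; k=4: 2832+0+23·3·6=3246 → min 3246.
Optimal order: ((M₁·(M₂·(M₃·M₄)))·M₅) with cost 3246.

3246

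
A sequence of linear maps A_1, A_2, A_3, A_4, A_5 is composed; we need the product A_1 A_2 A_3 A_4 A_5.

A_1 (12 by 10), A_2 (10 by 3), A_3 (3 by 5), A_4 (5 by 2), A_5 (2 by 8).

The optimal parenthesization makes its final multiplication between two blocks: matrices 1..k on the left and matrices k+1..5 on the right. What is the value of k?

Adjacent pairs: A_1A_2 = 12·10·3 = 360; A_2A_3 = 10·3·5 = 150; A_3A_4 = 3·5·2 = 30; A_4A_5 = 5·2·8 = 80.
Length 3: A_1..A_3: k=1: 0+150+12·10·5=750; k=2: 360+0+12·3·5=540 → min 540 | A_2..A_4: k=2: 0+30+10·3·2=90; k=3: 150+0+10·5·2=250 → min 90 | A_3..A_5: k=3: 0+80+3·5·8=200; k=4: 30+0+3·2·8=78 → min 78.
Length 4: A_1..A_4: k=1: 0+90+12·10·2=330; k=2: 360+30+12·3·2=462; k=3: 540+0+12·5·2=660 → min 330 | A_2..A_5: k=2: 0+78+10·3·8=318; k=3: 150+80+10·5·8=630; k=4: 90+0+10·2·8=250 → min 250.
Top-level splits: k=1: (A_1..A_1)·(A_2..A_5) → 0+250+12·10·8 = 1210; k=2: (A_1..A_2)·(A_3..A_5) → 360+78+12·3·8 = 726; k=3: (A_1..A_3)·(A_4..A_5) → 540+80+12·5·8 = 1100; k=4: (A_1..A_4)·(A_5..A_5) → 330+0+12·2·8 = 522.
Best split is after A_4, i.e. k = 4.

4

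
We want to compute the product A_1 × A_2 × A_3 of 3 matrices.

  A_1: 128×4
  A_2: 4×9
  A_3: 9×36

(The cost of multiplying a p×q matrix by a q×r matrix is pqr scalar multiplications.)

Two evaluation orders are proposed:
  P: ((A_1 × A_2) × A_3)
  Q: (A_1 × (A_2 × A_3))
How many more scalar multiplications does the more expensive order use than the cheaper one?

Order P = ((A_1 × A_2) × A_3): (A_1 × A_2): 128×4 by 4×9 → 128×9, cost 128·4·9 = 4608; ((A_1 × A_2) × A_3): 128×9 by 9×36 → 128×36, cost 128·9·36 = 41472; cumulative 46080. Total 46080.
Order Q = (A_1 × (A_2 × A_3)): (A_2 × A_3): 4×9 by 9×36 → 4×36, cost 4·9·36 = 1296; (A_1 × (A_2 × A_3)): 128×4 by 4×36 → 128×36, cost 128·4·36 = 18432; cumulative 19728. Total 19728.
Difference: |46080 − 19728| = 26352.

26352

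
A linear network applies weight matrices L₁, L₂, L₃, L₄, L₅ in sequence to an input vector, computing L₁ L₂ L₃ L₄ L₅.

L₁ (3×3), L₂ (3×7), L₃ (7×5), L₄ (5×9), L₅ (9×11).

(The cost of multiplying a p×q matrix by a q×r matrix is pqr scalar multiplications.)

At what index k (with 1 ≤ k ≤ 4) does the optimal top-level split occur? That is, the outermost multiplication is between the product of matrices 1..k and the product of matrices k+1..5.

4

Adjacent pairs: L₁L₂ = 3·3·7 = 63; L₂L₃ = 3·7·5 = 105; L₃L₄ = 7·5·9 = 315; L₄L₅ = 5·9·11 = 495.
Length 3: L₁..L₃: k=1: 0+105+3·3·5=150; k=2: 63+0+3·7·5=168 → min 150 | L₂..L₄: k=2: 0+315+3·7·9=504; k=3: 105+0+3·5·9=240 → min 240 | L₃..L₅: k=3: 0+495+7·5·11=880; k=4: 315+0+7·9·11=1008 → min 880.
Length 4: L₁..L₄: k=1: 0+240+3·3·9=321; k=2: 63+315+3·7·9=567; k=3: 150+0+3·5·9=285 → min 285 | L₂..L₅: k=2: 0+880+3·7·11=1111; k=3: 105+495+3·5·11=765; k=4: 240+0+3·9·11=537 → min 537.
Top-level splits: k=1: (L₁..L₁)·(L₂..L₅) → 0+537+3·3·11 = 636; k=2: (L₁..L₂)·(L₃..L₅) → 63+880+3·7·11 = 1174; k=3: (L₁..L₃)·(L₄..L₅) → 150+495+3·5·11 = 810; k=4: (L₁..L₄)·(L₅..L₅) → 285+0+3·9·11 = 582.
Best split is after L₄, i.e. k = 4.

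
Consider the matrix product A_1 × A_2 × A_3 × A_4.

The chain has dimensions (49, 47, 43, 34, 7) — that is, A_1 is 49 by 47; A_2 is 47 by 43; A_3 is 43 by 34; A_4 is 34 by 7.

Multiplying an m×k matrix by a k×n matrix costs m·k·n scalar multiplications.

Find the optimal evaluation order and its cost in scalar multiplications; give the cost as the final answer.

Adjacent pairs: A_1A_2 = 49·47·43 = 99029; A_2A_3 = 47·43·34 = 68714; A_3A_4 = 43·34·7 = 10234.
Length 3: A_1..A_3: k=1: 0+68714+49·47·34=147016; k=2: 99029+0+49·43·34=170667 → min 147016 | A_2..A_4: k=2: 0+10234+47·43·7=24381; k=3: 68714+0+47·34·7=79900 → min 24381.
Length 4: A_1..A_4: k=1: 0+24381+49·47·7=40502; k=2: 99029+10234+49·43·7=124012; k=3: 147016+0+49·34·7=158678 → min 40502.
Optimal parenthesization: (A_1 × (A_2 × (A_3 × A_4))) with cost 40502.

40502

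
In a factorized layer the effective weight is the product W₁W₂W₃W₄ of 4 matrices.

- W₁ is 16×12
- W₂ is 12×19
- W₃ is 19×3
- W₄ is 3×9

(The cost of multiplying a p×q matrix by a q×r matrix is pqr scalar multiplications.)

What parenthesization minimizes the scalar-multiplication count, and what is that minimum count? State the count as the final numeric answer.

Adjacent pairs: W₁W₂ = 16·12·19 = 3648; W₂W₃ = 12·19·3 = 684; W₃W₄ = 19·3·9 = 513.
Length 3: W₁..W₃: k=1: 0+684+16·12·3=1260; k=2: 3648+0+16·19·3=4560 → min 1260 | W₂..W₄: k=2: 0+513+12·19·9=2565; k=3: 684+0+12·3·9=1008 → min 1008.
Length 4: W₁..W₄: k=1: 0+1008+16·12·9=2736; k=2: 3648+513+16·19·9=6897; k=3: 1260+0+16·3·9=1692 → min 1692.
Optimal parenthesization: ((W₁(W₂W₃))W₄) with cost 1692.

1692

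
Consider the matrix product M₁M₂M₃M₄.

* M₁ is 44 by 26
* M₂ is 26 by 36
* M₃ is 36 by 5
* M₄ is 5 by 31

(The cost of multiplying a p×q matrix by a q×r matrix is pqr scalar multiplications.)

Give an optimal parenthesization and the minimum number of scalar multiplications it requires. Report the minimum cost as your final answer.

Adjacent pairs: M₁M₂ = 44·26·36 = 41184; M₂M₃ = 26·36·5 = 4680; M₃M₄ = 36·5·31 = 5580.
Length 3: M₁..M₃: k=1: 0+4680+44·26·5=10400; k=2: 41184+0+44·36·5=49104 → min 10400 | M₂..M₄: k=2: 0+5580+26·36·31=34596; k=3: 4680+0+26·5·31=8710 → min 8710.
Length 4: M₁..M₄: k=1: 0+8710+44·26·31=44174; k=2: 41184+5580+44·36·31=95868; k=3: 10400+0+44·5·31=17220 → min 17220.
Optimal parenthesization: ((M₁(M₂M₃))M₄) with cost 17220.

17220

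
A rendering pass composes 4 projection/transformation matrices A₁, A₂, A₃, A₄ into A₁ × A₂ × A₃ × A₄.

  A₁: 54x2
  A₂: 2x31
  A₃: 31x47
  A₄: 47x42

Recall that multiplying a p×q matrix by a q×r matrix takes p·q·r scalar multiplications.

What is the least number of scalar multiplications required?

11398

Adjacent pairs: A₁A₂ = 54·2·31 = 3348; A₂A₃ = 2·31·47 = 2914; A₃A₄ = 31·47·42 = 61194.
Length 3: A₁..A₃: k=1: 0+2914+54·2·47=7990; k=2: 3348+0+54·31·47=82026 → min 7990 | A₂..A₄: k=2: 0+61194+2·31·42=63798; k=3: 2914+0+2·47·42=6862 → min 6862.
Length 4: A₁..A₄: k=1: 0+6862+54·2·42=11398; k=2: 3348+61194+54·31·42=134850; k=3: 7990+0+54·47·42=114586 → min 11398.
Optimal order: (A₁ × ((A₂ × A₃) × A₄)) with cost 11398.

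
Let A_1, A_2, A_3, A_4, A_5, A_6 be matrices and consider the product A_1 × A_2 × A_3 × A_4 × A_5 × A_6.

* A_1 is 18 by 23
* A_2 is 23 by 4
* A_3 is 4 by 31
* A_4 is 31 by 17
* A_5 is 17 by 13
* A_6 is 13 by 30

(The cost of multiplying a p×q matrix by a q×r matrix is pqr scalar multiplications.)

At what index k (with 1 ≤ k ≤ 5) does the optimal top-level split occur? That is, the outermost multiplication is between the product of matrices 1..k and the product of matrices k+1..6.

Adjacent pairs: A_1A_2 = 18·23·4 = 1656; A_2A_3 = 23·4·31 = 2852; A_3A_4 = 4·31·17 = 2108; A_4A_5 = 31·17·13 = 6851; A_5A_6 = 17·13·30 = 6630.
Length 3: A_1..A_3: k=1: 0+2852+18·23·31=15686; k=2: 1656+0+18·4·31=3888 → min 3888 | A_2..A_4: k=2: 0+2108+23·4·17=3672; k=3: 2852+0+23·31·17=14973 → min 3672 | A_3..A_5: k=3: 0+6851+4·31·13=8463; k=4: 2108+0+4·17·13=2992 → min 2992 | A_4..A_6: k=4: 0+6630+31·17·30=22440; k=5: 6851+0+31·13·30=18941 → min 18941.
Length 4: A_1..A_4: k=1: 0+3672+18·23·17=10710; k=2: 1656+2108+18·4·17=4988; k=3: 3888+0+18·31·17=13374 → min 4988 | A_2..A_5: k=2: 0+2992+23·4·13=4188; k=3: 2852+6851+23·31·13=18972; k=4: 3672+0+23·17·13=8755 → min 4188 | A_3..A_6: k=3: 0+18941+4·31·30=22661; k=4: 2108+6630+4·17·30=10778; k=5: 2992+0+4·13·30=4552 → min 4552.
Length 5: A_1..A_5: k=1: 0+4188+18·23·13=9570; k=2: 1656+2992+18·4·13=5584; k=3: 3888+6851+18·31·13=17993; k=4: 4988+0+18·17·13=8966 → min 5584 | A_2..A_6: k=2: 0+4552+23·4·30=7312; k=3: 2852+18941+23·31·30=43183; k=4: 3672+6630+23·17·30=22032; k=5: 4188+0+23·13·30=13158 → min 7312.
Top-level splits: k=1: (A_1..A_1)·(A_2..A_6) → 0+7312+18·23·30 = 19732; k=2: (A_1..A_2)·(A_3..A_6) → 1656+4552+18·4·30 = 8368; k=3: (A_1..A_3)·(A_4..A_6) → 3888+18941+18·31·30 = 39569; k=4: (A_1..A_4)·(A_5..A_6) → 4988+6630+18·17·30 = 20798; k=5: (A_1..A_5)·(A_6..A_6) → 5584+0+18·13·30 = 12604.
Best split is after A_2, i.e. k = 2.

2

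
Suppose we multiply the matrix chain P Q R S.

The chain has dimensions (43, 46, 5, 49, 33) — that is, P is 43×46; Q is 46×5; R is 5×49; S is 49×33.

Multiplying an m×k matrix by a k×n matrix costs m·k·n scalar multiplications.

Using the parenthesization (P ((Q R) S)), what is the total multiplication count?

(Q R): 46×5 by 5×49 → 46×49, cost 46·5·49 = 11270
((Q R) S): 46×49 by 49×33 → 46×33, cost 46·49·33 = 74382; cumulative 85652
(P ((Q R) S)): 43×46 by 46×33 → 43×33, cost 43·46·33 = 65274; cumulative 150926
Total: 150926 scalar multiplications.

150926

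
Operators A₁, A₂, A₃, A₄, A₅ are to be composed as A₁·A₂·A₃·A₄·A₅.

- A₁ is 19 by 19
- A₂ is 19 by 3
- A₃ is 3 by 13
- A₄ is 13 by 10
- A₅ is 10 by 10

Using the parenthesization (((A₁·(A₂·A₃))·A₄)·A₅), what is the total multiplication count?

(A₂·A₃): 19×3 by 3×13 → 19×13, cost 19·3·13 = 741
(A₁·(A₂·A₃)): 19×19 by 19×13 → 19×13, cost 19·19·13 = 4693; cumulative 5434
((A₁·(A₂·A₃))·A₄): 19×13 by 13×10 → 19×10, cost 19·13·10 = 2470; cumulative 7904
(((A₁·(A₂·A₃))·A₄)·A₅): 19×10 by 10×10 → 19×10, cost 19·10·10 = 1900; cumulative 9804
Total: 9804 scalar multiplications.

9804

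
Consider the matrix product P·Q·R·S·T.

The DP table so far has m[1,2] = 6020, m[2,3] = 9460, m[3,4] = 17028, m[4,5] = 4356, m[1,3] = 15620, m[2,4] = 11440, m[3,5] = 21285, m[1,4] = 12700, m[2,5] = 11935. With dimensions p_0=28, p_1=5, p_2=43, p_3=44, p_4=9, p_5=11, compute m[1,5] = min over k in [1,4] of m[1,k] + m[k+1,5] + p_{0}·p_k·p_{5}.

13475

m[1,5] = min over k∈[1,4] of m[1,k]+m[k+1,5]+p_{0}·p_k·p_{5}.
k=1: 0 + 11935 + 28·5·11 = 13475; k=2: 6020 + 21285 + 28·43·11 = 40549; k=3: 15620 + 4356 + 28·44·11 = 33528; k=4: 12700 + 0 + 28·9·11 = 15472.
Minimum: 13475 at k=1.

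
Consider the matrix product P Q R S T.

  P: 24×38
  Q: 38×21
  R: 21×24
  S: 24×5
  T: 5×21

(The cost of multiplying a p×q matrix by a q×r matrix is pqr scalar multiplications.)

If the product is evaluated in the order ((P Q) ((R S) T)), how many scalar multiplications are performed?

34461

(P Q): 24×38 by 38×21 → 24×21, cost 24·38·21 = 19152
(R S): 21×24 by 24×5 → 21×5, cost 21·24·5 = 2520
((R S) T): 21×5 by 5×21 → 21×21, cost 21·5·21 = 2205; cumulative 4725
((P Q) ((R S) T)): 24×21 by 21×21 → 24×21, cost 24·21·21 = 10584; cumulative 34461
Total: 34461 scalar multiplications.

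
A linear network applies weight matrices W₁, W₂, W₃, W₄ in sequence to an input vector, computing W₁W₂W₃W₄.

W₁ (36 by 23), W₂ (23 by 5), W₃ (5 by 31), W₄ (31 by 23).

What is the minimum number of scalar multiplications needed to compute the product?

11845

Adjacent pairs: W₁W₂ = 36·23·5 = 4140; W₂W₃ = 23·5·31 = 3565; W₃W₄ = 5·31·23 = 3565.
Length 3: W₁..W₃: k=1: 0+3565+36·23·31=29233; k=2: 4140+0+36·5·31=9720 → min 9720 | W₂..W₄: k=2: 0+3565+23·5·23=6210; k=3: 3565+0+23·31·23=19964 → min 6210.
Length 4: W₁..W₄: k=1: 0+6210+36·23·23=25254; k=2: 4140+3565+36·5·23=11845; k=3: 9720+0+36·31·23=35388 → min 11845.
Optimal order: ((W₁W₂)(W₃W₄)) with cost 11845.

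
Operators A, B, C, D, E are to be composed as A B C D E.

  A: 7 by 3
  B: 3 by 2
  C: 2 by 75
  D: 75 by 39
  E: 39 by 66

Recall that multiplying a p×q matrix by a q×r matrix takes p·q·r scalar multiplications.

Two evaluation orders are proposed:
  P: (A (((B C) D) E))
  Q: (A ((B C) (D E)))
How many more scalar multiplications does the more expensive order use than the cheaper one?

191403

Order P = (A (((B C) D) E)): (B C): 3×2 by 2×75 → 3×75, cost 3·2·75 = 450; ((B C) D): 3×75 by 75×39 → 3×39, cost 3·75·39 = 8775; cumulative 9225; (((B C) D) E): 3×39 by 39×66 → 3×66, cost 3·39·66 = 7722; cumulative 16947; (A (((B C) D) E)): 7×3 by 3×66 → 7×66, cost 7·3·66 = 1386; cumulative 18333. Total 18333.
Order Q = (A ((B C) (D E))): (B C): 3×2 by 2×75 → 3×75, cost 3·2·75 = 450; (D E): 75×39 by 39×66 → 75×66, cost 75·39·66 = 193050; ((B C) (D E)): 3×75 by 75×66 → 3×66, cost 3·75·66 = 14850; cumulative 208350; (A ((B C) (D E))): 7×3 by 3×66 → 7×66, cost 7·3·66 = 1386; cumulative 209736. Total 209736.
Difference: |18333 − 209736| = 191403.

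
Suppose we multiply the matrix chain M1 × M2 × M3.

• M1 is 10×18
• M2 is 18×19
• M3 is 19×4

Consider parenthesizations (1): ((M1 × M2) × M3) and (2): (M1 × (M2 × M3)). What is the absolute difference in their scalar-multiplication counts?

2092

Order (1) = ((M1 × M2) × M3): (M1 × M2): 10×18 by 18×19 → 10×19, cost 10·18·19 = 3420; ((M1 × M2) × M3): 10×19 by 19×4 → 10×4, cost 10·19·4 = 760; cumulative 4180. Total 4180.
Order (2) = (M1 × (M2 × M3)): (M2 × M3): 18×19 by 19×4 → 18×4, cost 18·19·4 = 1368; (M1 × (M2 × M3)): 10×18 by 18×4 → 10×4, cost 10·18·4 = 720; cumulative 2088. Total 2088.
Difference: |4180 − 2088| = 2092.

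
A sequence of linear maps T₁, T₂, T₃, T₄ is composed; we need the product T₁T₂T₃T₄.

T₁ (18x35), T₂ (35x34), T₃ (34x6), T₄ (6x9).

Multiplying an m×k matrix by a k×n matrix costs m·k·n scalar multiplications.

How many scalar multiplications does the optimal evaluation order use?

11892

Adjacent pairs: T₁T₂ = 18·35·34 = 21420; T₂T₃ = 35·34·6 = 7140; T₃T₄ = 34·6·9 = 1836.
Length 3: T₁..T₃: k=1: 0+7140+18·35·6=10920; k=2: 21420+0+18·34·6=25092 → min 10920 | T₂..T₄: k=2: 0+1836+35·34·9=12546; k=3: 7140+0+35·6·9=9030 → min 9030.
Length 4: T₁..T₄: k=1: 0+9030+18·35·9=14700; k=2: 21420+1836+18·34·9=28764; k=3: 10920+0+18·6·9=11892 → min 11892.
Optimal order: ((T₁(T₂T₃))T₄) with cost 11892.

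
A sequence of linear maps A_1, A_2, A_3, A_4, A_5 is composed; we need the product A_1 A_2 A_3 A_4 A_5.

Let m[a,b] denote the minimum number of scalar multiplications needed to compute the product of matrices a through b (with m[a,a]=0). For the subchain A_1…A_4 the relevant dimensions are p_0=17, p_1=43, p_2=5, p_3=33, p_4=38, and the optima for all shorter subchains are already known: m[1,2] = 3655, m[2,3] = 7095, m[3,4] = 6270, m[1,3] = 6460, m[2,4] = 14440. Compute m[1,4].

m[1,4] = min over k∈[1,3] of m[1,k]+m[k+1,4]+p_{0}·p_k·p_{4}.
k=1: 0 + 14440 + 17·43·38 = 42218; k=2: 3655 + 6270 + 17·5·38 = 13155; k=3: 6460 + 0 + 17·33·38 = 27778.
Minimum: 13155 at k=2.

13155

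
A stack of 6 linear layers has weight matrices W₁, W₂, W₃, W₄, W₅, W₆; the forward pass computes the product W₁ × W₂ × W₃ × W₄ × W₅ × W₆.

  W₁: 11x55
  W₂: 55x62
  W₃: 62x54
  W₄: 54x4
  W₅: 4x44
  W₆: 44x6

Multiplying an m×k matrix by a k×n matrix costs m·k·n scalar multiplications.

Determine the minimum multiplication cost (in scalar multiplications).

Adjacent pairs: W₁W₂ = 11·55·62 = 37510; W₂W₃ = 55·62·54 = 184140; W₃W₄ = 62·54·4 = 13392; W₄W₅ = 54·4·44 = 9504; W₅W₆ = 4·44·6 = 1056.
Length 3: W₁..W₃: k=1: 0+184140+11·55·54=216810; k=2: 37510+0+11·62·54=74338 → min 74338 | W₂..W₄: k=2: 0+13392+55·62·4=27032; k=3: 184140+0+55·54·4=196020 → min 27032 | W₃..W₅: k=3: 0+9504+62·54·44=156816; k=4: 13392+0+62·4·44=24304 → min 24304 | W₄..W₆: k=4: 0+1056+54·4·6=2352; k=5: 9504+0+54·44·6=23760 → min 2352.
Length 4: W₁..W₄: k=1: 0+27032+11·55·4=29452; k=2: 37510+13392+11·62·4=53630; k=3: 74338+0+11·54·4=76714 → min 29452 | W₂..W₅: k=2: 0+24304+55·62·44=174344; k=3: 184140+9504+55·54·44=324324; k=4: 27032+0+55·4·44=36712 → min 36712 | W₃..W₆: k=3: 0+2352+62·54·6=22440; k=4: 13392+1056+62·4·6=15936; k=5: 24304+0+62·44·6=40672 → min 15936.
Length 5: W₁..W₅: k=1: 0+36712+11·55·44=63332; k=2: 37510+24304+11·62·44=91822; k=3: 74338+9504+11·54·44=109978; k=4: 29452+0+11·4·44=31388 → min 31388 | W₂..W₆: k=2: 0+15936+55·62·6=36396; k=3: 184140+2352+55·54·6=204312; k=4: 27032+1056+55·4·6=29408; k=5: 36712+0+55·44·6=51232 → min 29408.
Length 6: W₁..W₆: k=1: 0+29408+11·55·6=33038; k=2: 37510+15936+11·62·6=57538; k=3: 74338+2352+11·54·6=80254; k=4: 29452+1056+11·4·6=30772; k=5: 31388+0+11·44·6=34292 → min 30772.
Optimal order: ((W₁ × (W₂ × (W₃ × W₄))) × (W₅ × W₆)) with cost 30772.

30772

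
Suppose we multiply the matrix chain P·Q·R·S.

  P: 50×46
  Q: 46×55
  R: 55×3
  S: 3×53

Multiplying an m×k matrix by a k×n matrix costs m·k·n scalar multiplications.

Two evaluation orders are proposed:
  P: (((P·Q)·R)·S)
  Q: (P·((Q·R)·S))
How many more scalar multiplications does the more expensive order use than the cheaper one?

Order P = (((P·Q)·R)·S): (P·Q): 50×46 by 46×55 → 50×55, cost 50·46·55 = 126500; ((P·Q)·R): 50×55 by 55×3 → 50×3, cost 50·55·3 = 8250; cumulative 134750; (((P·Q)·R)·S): 50×3 by 3×53 → 50×53, cost 50·3·53 = 7950; cumulative 142700. Total 142700.
Order Q = (P·((Q·R)·S)): (Q·R): 46×55 by 55×3 → 46×3, cost 46·55·3 = 7590; ((Q·R)·S): 46×3 by 3×53 → 46×53, cost 46·3·53 = 7314; cumulative 14904; (P·((Q·R)·S)): 50×46 by 46×53 → 50×53, cost 50·46·53 = 121900; cumulative 136804. Total 136804.
Difference: |142700 − 136804| = 5896.

5896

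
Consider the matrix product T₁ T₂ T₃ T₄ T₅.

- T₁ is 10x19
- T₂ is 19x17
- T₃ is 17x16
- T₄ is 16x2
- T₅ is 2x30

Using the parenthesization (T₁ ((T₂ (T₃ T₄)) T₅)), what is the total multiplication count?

8030

(T₃ T₄): 17×16 by 16×2 → 17×2, cost 17·16·2 = 544
(T₂ (T₃ T₄)): 19×17 by 17×2 → 19×2, cost 19·17·2 = 646; cumulative 1190
((T₂ (T₃ T₄)) T₅): 19×2 by 2×30 → 19×30, cost 19·2·30 = 1140; cumulative 2330
(T₁ ((T₂ (T₃ T₄)) T₅)): 10×19 by 19×30 → 10×30, cost 10·19·30 = 5700; cumulative 8030
Total: 8030 scalar multiplications.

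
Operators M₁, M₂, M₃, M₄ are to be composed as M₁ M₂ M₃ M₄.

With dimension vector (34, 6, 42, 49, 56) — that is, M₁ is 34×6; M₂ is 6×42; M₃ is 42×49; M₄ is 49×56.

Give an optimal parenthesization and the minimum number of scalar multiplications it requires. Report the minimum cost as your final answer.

40236

Adjacent pairs: M₁M₂ = 34·6·42 = 8568; M₂M₃ = 6·42·49 = 12348; M₃M₄ = 42·49·56 = 115248.
Length 3: M₁..M₃: k=1: 0+12348+34·6·49=22344; k=2: 8568+0+34·42·49=78540 → min 22344 | M₂..M₄: k=2: 0+115248+6·42·56=129360; k=3: 12348+0+6·49·56=28812 → min 28812.
Length 4: M₁..M₄: k=1: 0+28812+34·6·56=40236; k=2: 8568+115248+34·42·56=203784; k=3: 22344+0+34·49·56=115640 → min 40236.
Optimal parenthesization: (M₁ ((M₂ M₃) M₄)) with cost 40236.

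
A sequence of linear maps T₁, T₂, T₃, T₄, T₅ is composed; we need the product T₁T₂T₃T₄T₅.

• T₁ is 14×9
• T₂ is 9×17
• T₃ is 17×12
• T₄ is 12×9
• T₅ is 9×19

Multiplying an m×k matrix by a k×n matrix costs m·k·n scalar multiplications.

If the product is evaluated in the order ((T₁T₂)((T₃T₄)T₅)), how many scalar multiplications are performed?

11407

(T₁T₂): 14×9 by 9×17 → 14×17, cost 14·9·17 = 2142
(T₃T₄): 17×12 by 12×9 → 17×9, cost 17·12·9 = 1836
((T₃T₄)T₅): 17×9 by 9×19 → 17×19, cost 17·9·19 = 2907; cumulative 4743
((T₁T₂)((T₃T₄)T₅)): 14×17 by 17×19 → 14×19, cost 14·17·19 = 4522; cumulative 11407
Total: 11407 scalar multiplications.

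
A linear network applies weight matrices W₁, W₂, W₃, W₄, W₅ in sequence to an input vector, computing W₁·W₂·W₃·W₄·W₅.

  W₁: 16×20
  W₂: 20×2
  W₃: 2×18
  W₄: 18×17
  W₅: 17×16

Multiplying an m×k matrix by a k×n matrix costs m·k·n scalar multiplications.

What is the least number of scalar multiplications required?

2308

Adjacent pairs: W₁W₂ = 16·20·2 = 640; W₂W₃ = 20·2·18 = 720; W₃W₄ = 2·18·17 = 612; W₄W₅ = 18·17·16 = 4896.
Length 3: W₁..W₃: k=1: 0+720+16·20·18=6480; k=2: 640+0+16·2·18=1216 → min 1216 | W₂..W₄: k=2: 0+612+20·2·17=1292; k=3: 720+0+20·18·17=6840 → min 1292 | W₃..W₅: k=3: 0+4896+2·18·16=5472; k=4: 612+0+2·17·16=1156 → min 1156.
Length 4: W₁..W₄: k=1: 0+1292+16·20·17=6732; k=2: 640+612+16·2·17=1796; k=3: 1216+0+16·18·17=6112 → min 1796 | W₂..W₅: k=2: 0+1156+20·2·16=1796; k=3: 720+4896+20·18·16=11376; k=4: 1292+0+20·17·16=6732 → min 1796.
Length 5: W₁..W₅: k=1: 0+1796+16·20·16=6916; k=2: 640+1156+16·2·16=2308; k=3: 1216+4896+16·18·16=10720; k=4: 1796+0+16·17·16=6148 → min 2308.
Optimal order: ((W₁·W₂)·((W₃·W₄)·W₅)) with cost 2308.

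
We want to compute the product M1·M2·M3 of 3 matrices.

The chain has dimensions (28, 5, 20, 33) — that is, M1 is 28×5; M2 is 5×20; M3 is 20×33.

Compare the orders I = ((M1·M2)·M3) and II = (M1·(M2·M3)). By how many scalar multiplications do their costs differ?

13360

Order I = ((M1·M2)·M3): (M1·M2): 28×5 by 5×20 → 28×20, cost 28·5·20 = 2800; ((M1·M2)·M3): 28×20 by 20×33 → 28×33, cost 28·20·33 = 18480; cumulative 21280. Total 21280.
Order II = (M1·(M2·M3)): (M2·M3): 5×20 by 20×33 → 5×33, cost 5·20·33 = 3300; (M1·(M2·M3)): 28×5 by 5×33 → 28×33, cost 28·5·33 = 4620; cumulative 7920. Total 7920.
Difference: |21280 − 7920| = 13360.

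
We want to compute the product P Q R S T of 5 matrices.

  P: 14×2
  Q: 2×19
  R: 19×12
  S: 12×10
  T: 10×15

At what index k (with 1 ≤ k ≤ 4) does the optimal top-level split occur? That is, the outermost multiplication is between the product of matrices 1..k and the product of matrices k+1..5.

1

Adjacent pairs: PQ = 14·2·19 = 532; QR = 2·19·12 = 456; RS = 19·12·10 = 2280; ST = 12·10·15 = 1800.
Length 3: P..R: k=1: 0+456+14·2·12=792; k=2: 532+0+14·19·12=3724 → min 792 | Q..S: k=2: 0+2280+2·19·10=2660; k=3: 456+0+2·12·10=696 → min 696 | R..T: k=3: 0+1800+19·12·15=5220; k=4: 2280+0+19·10·15=5130 → min 5130.
Length 4: P..S: k=1: 0+696+14·2·10=976; k=2: 532+2280+14·19·10=5472; k=3: 792+0+14·12·10=2472 → min 976 | Q..T: k=2: 0+5130+2·19·15=5700; k=3: 456+1800+2·12·15=2616; k=4: 696+0+2·10·15=996 → min 996.
Top-level splits: k=1: (P..P)·(Q..T) → 0+996+14·2·15 = 1416; k=2: (P..Q)·(R..T) → 532+5130+14·19·15 = 9652; k=3: (P..R)·(S..T) → 792+1800+14·12·15 = 5112; k=4: (P..S)·(T..T) → 976+0+14·10·15 = 3076.
Best split is after P, i.e. k = 1.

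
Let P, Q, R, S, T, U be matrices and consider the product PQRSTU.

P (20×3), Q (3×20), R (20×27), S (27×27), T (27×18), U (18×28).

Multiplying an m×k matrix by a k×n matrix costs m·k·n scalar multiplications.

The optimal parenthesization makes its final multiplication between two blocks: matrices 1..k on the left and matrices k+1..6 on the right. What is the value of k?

1

Adjacent pairs: PQ = 20·3·20 = 1200; QR = 3·20·27 = 1620; RS = 20·27·27 = 14580; ST = 27·27·18 = 13122; TU = 27·18·28 = 13608.
Length 3: P..R: k=1: 0+1620+20·3·27=3240; k=2: 1200+0+20·20·27=12000 → min 3240 | Q..S: k=2: 0+14580+3·20·27=16200; k=3: 1620+0+3·27·27=3807 → min 3807 | R..T: k=3: 0+13122+20·27·18=22842; k=4: 14580+0+20·27·18=24300 → min 22842 | S..U: k=4: 0+13608+27·27·28=34020; k=5: 13122+0+27·18·28=26730 → min 26730.
Length 4: P..S: k=1: 0+3807+20·3·27=5427; k=2: 1200+14580+20·20·27=26580; k=3: 3240+0+20·27·27=17820 → min 5427 | Q..T: k=2: 0+22842+3·20·18=23922; k=3: 1620+13122+3·27·18=16200; k=4: 3807+0+3·27·18=5265 → min 5265 | R..U: k=3: 0+26730+20·27·28=41850; k=4: 14580+13608+20·27·28=43308; k=5: 22842+0+20·18·28=32922 → min 32922.
Length 5: P..T: k=1: 0+5265+20·3·18=6345; k=2: 1200+22842+20·20·18=31242; k=3: 3240+13122+20·27·18=26082; k=4: 5427+0+20·27·18=15147 → min 6345 | Q..U: k=2: 0+32922+3·20·28=34602; k=3: 1620+26730+3·27·28=30618; k=4: 3807+13608+3·27·28=19683; k=5: 5265+0+3·18·28=6777 → min 6777.
Top-level splits: k=1: (P..P)·(Q..U) → 0+6777+20·3·28 = 8457; k=2: (P..Q)·(R..U) → 1200+32922+20·20·28 = 45322; k=3: (P..R)·(S..U) → 3240+26730+20·27·28 = 45090; k=4: (P..S)·(T..U) → 5427+13608+20·27·28 = 34155; k=5: (P..T)·(U..U) → 6345+0+20·18·28 = 16425.
Best split is after P, i.e. k = 1.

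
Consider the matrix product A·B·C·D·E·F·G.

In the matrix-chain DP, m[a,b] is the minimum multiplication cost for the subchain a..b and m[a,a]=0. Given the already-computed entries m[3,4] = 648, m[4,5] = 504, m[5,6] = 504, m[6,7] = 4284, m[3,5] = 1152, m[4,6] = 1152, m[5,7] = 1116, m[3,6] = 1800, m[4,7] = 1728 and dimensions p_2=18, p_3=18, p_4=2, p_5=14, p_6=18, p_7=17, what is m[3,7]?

2376

m[3,7] = min over k∈[3,6] of m[3,k]+m[k+1,7]+p_{2}·p_k·p_{7}.
k=3: 0 + 1728 + 18·18·17 = 7236; k=4: 648 + 1116 + 18·2·17 = 2376; k=5: 1152 + 4284 + 18·14·17 = 9720; k=6: 1800 + 0 + 18·18·17 = 7308.
Minimum: 2376 at k=4.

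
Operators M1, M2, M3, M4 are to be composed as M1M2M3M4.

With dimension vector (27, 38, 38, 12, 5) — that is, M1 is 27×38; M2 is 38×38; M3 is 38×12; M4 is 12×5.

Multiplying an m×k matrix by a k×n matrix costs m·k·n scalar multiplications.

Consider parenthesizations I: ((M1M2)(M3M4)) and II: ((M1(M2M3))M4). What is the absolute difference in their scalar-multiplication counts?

Order I = ((M1M2)(M3M4)): (M1M2): 27×38 by 38×38 → 27×38, cost 27·38·38 = 38988; (M3M4): 38×12 by 12×5 → 38×5, cost 38·12·5 = 2280; ((M1M2)(M3M4)): 27×38 by 38×5 → 27×5, cost 27·38·5 = 5130; cumulative 46398. Total 46398.
Order II = ((M1(M2M3))M4): (M2M3): 38×38 by 38×12 → 38×12, cost 38·38·12 = 17328; (M1(M2M3)): 27×38 by 38×12 → 27×12, cost 27·38·12 = 12312; cumulative 29640; ((M1(M2M3))M4): 27×12 by 12×5 → 27×5, cost 27·12·5 = 1620; cumulative 31260. Total 31260.
Difference: |46398 − 31260| = 15138.

15138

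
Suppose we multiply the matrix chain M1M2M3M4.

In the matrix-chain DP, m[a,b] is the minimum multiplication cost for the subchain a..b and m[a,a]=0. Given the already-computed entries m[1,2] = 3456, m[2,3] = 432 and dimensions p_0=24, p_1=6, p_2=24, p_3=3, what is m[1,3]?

m[1,3] = min over k∈[1,2] of m[1,k]+m[k+1,3]+p_{0}·p_k·p_{3}.
k=1: 0 + 432 + 24·6·3 = 864; k=2: 3456 + 0 + 24·24·3 = 5184.
Minimum: 864 at k=1.

864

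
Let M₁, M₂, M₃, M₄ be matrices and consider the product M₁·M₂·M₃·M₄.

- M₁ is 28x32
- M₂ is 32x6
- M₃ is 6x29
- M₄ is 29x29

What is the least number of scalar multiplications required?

Adjacent pairs: M₁M₂ = 28·32·6 = 5376; M₂M₃ = 32·6·29 = 5568; M₃M₄ = 6·29·29 = 5046.
Length 3: M₁..M₃: k=1: 0+5568+28·32·29=31552; k=2: 5376+0+28·6·29=10248 → min 10248 | M₂..M₄: k=2: 0+5046+32·6·29=10614; k=3: 5568+0+32·29·29=32480 → min 10614.
Length 4: M₁..M₄: k=1: 0+10614+28·32·29=36598; k=2: 5376+5046+28·6·29=15294; k=3: 10248+0+28·29·29=33796 → min 15294.
Optimal order: ((M₁·M₂)·(M₃·M₄)) with cost 15294.

15294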